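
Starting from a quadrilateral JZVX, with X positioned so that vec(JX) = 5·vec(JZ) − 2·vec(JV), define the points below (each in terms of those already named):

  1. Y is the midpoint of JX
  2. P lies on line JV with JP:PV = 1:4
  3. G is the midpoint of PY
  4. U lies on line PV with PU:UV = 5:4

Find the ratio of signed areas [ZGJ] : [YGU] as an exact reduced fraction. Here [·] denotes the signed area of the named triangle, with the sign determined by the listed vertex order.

Assign J = (0, 0), Z = (1, 0), V = (0, 1), X = (5, -2) — the answer is frame-independent, so this choice is without loss of generality.
1. Y is the midpoint of JX ⇒ Y = (5/2, -1)
2. P lies on line JV with JP:PV = 1:4 ⇒ P = (0, 1/5)
3. G is the midpoint of PY ⇒ G = (5/4, -2/5)
4. U lies on line PV with PU:UV = 5:4 ⇒ U = (0, 29/45)
2·[ZGJ] = -2/5, 2·[YGU] = -5/9
[ZGJ]:[YGU] = -2/5:-5/9 = 18/25

[ZGJ]:[YGU] = 18/25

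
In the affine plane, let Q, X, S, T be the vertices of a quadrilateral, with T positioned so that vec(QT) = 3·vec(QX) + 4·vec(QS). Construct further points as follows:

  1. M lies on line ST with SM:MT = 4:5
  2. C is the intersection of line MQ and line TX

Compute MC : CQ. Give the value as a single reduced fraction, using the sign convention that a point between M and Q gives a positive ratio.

MC:CQ = -5/6

Assign Q = (0, 0), X = (1, 0), S = (0, 1), T = (3, 4) — the answer is frame-independent, so this choice is without loss of generality.
1. M lies on line ST with SM:MT = 4:5 ⇒ M = (4/3, 7/3)
2. C is the intersection of line MQ and line TX ⇒ C = (8, 14)
C = M + t·(Q−M) with t = -5, so MC:CQ = t:(1−t) = -5:6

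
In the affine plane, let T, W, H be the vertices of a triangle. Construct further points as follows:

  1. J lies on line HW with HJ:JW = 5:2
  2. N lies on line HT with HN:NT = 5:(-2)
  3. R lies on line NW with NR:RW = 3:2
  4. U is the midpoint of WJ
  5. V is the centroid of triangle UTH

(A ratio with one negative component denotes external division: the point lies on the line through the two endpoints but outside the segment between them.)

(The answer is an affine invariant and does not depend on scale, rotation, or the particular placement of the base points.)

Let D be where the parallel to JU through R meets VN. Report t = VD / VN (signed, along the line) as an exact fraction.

Work in coordinates with T = (0, 0), W = (1, 0), H = (0, 1).
1. J lies on line HW with HJ:JW = 5:2 ⇒ J = (5/7, 2/7)
2. N lies on line HT with HN:NT = 5:(-2) ⇒ N = (0, -2/3)
3. R lies on line NW with NR:RW = 3:2 ⇒ R = (3/5, -4/15)
4. U is the midpoint of WJ ⇒ U = (6/7, 1/7)
5. V is the centroid of triangle UTH ⇒ V = (2/7, 8/21)
through R parallel to JU: direction (1/7, -1/7); meets VN at D = (3/14, 5/42)
D = V + t·(N−V) with t = 1/4

t = 1/4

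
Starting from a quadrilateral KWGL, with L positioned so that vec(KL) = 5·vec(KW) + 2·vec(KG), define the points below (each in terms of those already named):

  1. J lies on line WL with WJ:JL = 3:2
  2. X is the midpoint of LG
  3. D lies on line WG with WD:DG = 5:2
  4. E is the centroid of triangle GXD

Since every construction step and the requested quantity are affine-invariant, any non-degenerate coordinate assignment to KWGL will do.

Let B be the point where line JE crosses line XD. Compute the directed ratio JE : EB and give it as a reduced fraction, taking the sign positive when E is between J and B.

Set K = (0, 0), W = (1, 0), G = (0, 1), L = (5, 2); any affine frame gives the same invariant.
1. J lies on line WL with WJ:JL = 3:2 ⇒ J = (17/5, 6/5)
2. X is the midpoint of LG ⇒ X = (5/2, 3/2)
3. D lies on line WG with WD:DG = 5:2 ⇒ D = (2/7, 5/7)
4. E is the centroid of triangle GXD ⇒ E = (13/14, 15/14)
line JE meets XD at B = (275/203, 222/203)
E = J + t·(B−J) with t = 29/24, so JE:EB = 29/24:-5/24

JE:EB = -29/5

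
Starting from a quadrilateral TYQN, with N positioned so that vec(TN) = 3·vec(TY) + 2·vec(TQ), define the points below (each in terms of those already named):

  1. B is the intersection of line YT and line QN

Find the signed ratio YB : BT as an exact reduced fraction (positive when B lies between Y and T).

YB:BT = -4/3

Choose coordinates T = (0, 0), Y = (1, 0), Q = (0, 1), N = (3, 2).
1. B is the intersection of line YT and line QN ⇒ B = (-3, 0)
B = Y + t·(T−Y) with t = 4, so YB:BT = t:(1−t) = 4:-3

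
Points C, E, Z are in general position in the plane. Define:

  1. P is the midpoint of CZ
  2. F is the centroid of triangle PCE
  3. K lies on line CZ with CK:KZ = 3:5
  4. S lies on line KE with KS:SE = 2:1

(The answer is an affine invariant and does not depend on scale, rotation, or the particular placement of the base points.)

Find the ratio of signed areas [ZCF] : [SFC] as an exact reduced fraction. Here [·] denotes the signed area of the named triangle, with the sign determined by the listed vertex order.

[ZCF]:[SFC] = 24/5

Work in coordinates with C = (0, 0), E = (1, 0), Z = (0, 1).
1. P is the midpoint of CZ ⇒ P = (0, 1/2)
2. F is the centroid of triangle PCE ⇒ F = (1/3, 1/6)
3. K lies on line CZ with CK:KZ = 3:5 ⇒ K = (0, 3/8)
4. S lies on line KE with KS:SE = 2:1 ⇒ S = (2/3, 1/8)
2·[ZCF] = 1/3, 2·[SFC] = 5/72
[ZCF]:[SFC] = 1/3:5/72 = 24/5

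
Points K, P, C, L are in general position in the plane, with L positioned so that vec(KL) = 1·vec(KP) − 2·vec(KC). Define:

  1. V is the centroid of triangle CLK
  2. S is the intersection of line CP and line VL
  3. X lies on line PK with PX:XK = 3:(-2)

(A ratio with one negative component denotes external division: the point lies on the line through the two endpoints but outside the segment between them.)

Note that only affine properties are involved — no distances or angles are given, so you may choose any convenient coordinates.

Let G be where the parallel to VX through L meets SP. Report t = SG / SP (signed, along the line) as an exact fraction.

t = 11/4

Set K = (0, 0), P = (1, 0), C = (0, 1), L = (1, -2); any affine frame gives the same invariant.
1. V is the centroid of triangle CLK ⇒ V = (1/3, -1/3)
2. S is the intersection of line CP and line VL ⇒ S = (-1/3, 4/3)
3. X lies on line PK with PX:XK = 3:(-2) ⇒ X = (-2, 0)
through L parallel to VX: direction (-7/3, 1/3); meets SP at G = (10/3, -7/3)
G = S + t·(P−S) with t = 11/4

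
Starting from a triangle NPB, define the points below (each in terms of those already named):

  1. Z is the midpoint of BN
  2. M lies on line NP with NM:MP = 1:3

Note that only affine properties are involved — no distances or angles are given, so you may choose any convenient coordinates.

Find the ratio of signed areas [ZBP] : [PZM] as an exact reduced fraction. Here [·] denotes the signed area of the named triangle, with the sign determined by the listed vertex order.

Set N = (0, 0), P = (1, 0), B = (0, 1); any affine frame gives the same invariant.
1. Z is the midpoint of BN ⇒ Z = (0, 1/2)
2. M lies on line NP with NM:MP = 1:3 ⇒ M = (1/4, 0)
2·[ZBP] = -1/2, 2·[PZM] = 3/8
[ZBP]:[PZM] = -1/2:3/8 = -4/3

[ZBP]:[PZM] = -4/3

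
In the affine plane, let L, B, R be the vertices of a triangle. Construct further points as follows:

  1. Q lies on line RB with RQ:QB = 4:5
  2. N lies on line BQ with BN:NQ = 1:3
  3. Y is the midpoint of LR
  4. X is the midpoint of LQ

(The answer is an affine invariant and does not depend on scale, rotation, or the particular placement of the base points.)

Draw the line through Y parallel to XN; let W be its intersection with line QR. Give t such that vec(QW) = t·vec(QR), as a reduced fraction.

Choose coordinates L = (0, 0), B = (1, 0), R = (0, 1).
1. Q lies on line RB with RQ:QB = 4:5 ⇒ Q = (4/9, 5/9)
2. N lies on line BQ with BN:NQ = 1:3 ⇒ N = (31/36, 5/36)
3. Y is the midpoint of LR ⇒ Y = (0, 1/2)
4. X is the midpoint of LQ ⇒ X = (2/9, 5/18)
through Y parallel to XN: direction (23/36, -5/36); meets QR at W = (23/36, 13/36)
W = Q + t·(R−Q) with t = -7/16

t = -7/16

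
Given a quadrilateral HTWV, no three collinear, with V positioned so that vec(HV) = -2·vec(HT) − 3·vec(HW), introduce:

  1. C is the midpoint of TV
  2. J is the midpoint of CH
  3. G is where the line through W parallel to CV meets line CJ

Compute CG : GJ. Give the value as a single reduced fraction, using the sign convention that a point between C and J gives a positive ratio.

Choose coordinates H = (0, 0), T = (1, 0), W = (0, 1), V = (-2, -3).
1. C is the midpoint of TV ⇒ C = (-1/2, -3/2)
2. J is the midpoint of CH ⇒ J = (-1/4, -3/4)
3. G is where the line through W parallel to CV meets line CJ ⇒ G = (1/2, 3/2)
G = C + t·(J−C) with t = 4, so CG:GJ = t:(1−t) = 4:-3

CG:GJ = -4/3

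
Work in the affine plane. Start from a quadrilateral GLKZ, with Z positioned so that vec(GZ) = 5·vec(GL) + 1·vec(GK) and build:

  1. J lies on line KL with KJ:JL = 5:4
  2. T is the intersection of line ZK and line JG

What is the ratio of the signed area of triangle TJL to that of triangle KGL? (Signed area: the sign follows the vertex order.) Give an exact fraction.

[TJL]:[KGL] = 5/9

Set G = (0, 0), L = (1, 0), K = (0, 1), Z = (5, 1); any affine frame gives the same invariant.
1. J lies on line KL with KJ:JL = 5:4 ⇒ J = (5/9, 4/9)
2. T is the intersection of line ZK and line JG ⇒ T = (5/4, 1)
2·[TJL] = 5/9, 2·[KGL] = 1
[TJL]:[KGL] = 5/9:1 = 5/9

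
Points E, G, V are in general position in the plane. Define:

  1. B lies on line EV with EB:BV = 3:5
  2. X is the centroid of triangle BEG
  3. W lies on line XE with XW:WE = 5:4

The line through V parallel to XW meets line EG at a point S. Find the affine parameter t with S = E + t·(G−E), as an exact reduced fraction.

Work in coordinates with E = (0, 0), G = (1, 0), V = (0, 1).
1. B lies on line EV with EB:BV = 3:5 ⇒ B = (0, 3/8)
2. X is the centroid of triangle BEG ⇒ X = (1/3, 1/8)
3. W lies on line XE with XW:WE = 5:4 ⇒ W = (4/27, 1/18)
through V parallel to XW: direction (-5/27, -5/72); meets EG at S = (-8/3, 0)
S = E + t·(G−E) with t = -8/3

t = -8/3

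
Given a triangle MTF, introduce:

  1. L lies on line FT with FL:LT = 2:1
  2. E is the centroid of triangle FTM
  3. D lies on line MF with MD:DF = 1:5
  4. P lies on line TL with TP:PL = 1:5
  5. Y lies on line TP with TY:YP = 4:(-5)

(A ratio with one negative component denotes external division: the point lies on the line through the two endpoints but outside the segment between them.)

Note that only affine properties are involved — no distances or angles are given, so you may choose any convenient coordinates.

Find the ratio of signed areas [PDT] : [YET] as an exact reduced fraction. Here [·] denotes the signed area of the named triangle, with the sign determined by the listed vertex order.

Assign M = (0, 0), T = (1, 0), F = (0, 1) — the answer is frame-independent, so this choice is without loss of generality.
1. L lies on line FT with FL:LT = 2:1 ⇒ L = (2/3, 1/3)
2. E is the centroid of triangle FTM ⇒ E = (1/3, 1/3)
3. D lies on line MF with MD:DF = 1:5 ⇒ D = (0, 1/6)
4. P lies on line TL with TP:PL = 1:5 ⇒ P = (17/18, 1/18)
5. Y lies on line TP with TY:YP = 4:(-5) ⇒ Y = (11/9, -2/9)
2·[PDT] = 5/108, 2·[YET] = -2/27
[PDT]:[YET] = 5/108:-2/27 = -5/8

[PDT]:[YET] = -5/8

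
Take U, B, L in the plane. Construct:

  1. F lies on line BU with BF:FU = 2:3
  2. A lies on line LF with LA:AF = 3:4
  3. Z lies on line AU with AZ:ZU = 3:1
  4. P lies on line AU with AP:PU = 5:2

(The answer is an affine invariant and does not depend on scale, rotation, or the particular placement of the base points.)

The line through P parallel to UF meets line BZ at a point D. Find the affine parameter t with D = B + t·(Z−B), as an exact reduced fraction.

t = 8/7

Choose coordinates U = (0, 0), B = (1, 0), L = (0, 1).
1. F lies on line BU with BF:FU = 2:3 ⇒ F = (3/5, 0)
2. A lies on line LF with LA:AF = 3:4 ⇒ A = (9/35, 4/7)
3. Z lies on line AU with AZ:ZU = 3:1 ⇒ Z = (9/140, 1/7)
4. P lies on line AU with AP:PU = 5:2 ⇒ P = (18/245, 8/49)
through P parallel to UF: direction (3/5, 0); meets BZ at D = (-17/245, 8/49)
D = B + t·(Z−B) with t = 8/7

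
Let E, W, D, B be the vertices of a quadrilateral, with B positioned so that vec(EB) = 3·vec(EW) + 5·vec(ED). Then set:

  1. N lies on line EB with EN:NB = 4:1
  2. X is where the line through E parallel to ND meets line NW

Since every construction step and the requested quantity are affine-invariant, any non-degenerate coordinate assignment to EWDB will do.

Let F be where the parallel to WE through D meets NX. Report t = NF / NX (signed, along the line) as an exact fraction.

Choose coordinates E = (0, 0), W = (1, 0), D = (0, 1), B = (3, 5).
1. N lies on line EB with EN:NB = 4:1 ⇒ N = (12/5, 4)
2. X is where the line through E parallel to ND meets line NW ⇒ X = (16/9, 20/9)
through D parallel to WE: direction (-1, 0); meets NX at F = (27/20, 1)
F = N + t·(X−N) with t = 27/16

t = 27/16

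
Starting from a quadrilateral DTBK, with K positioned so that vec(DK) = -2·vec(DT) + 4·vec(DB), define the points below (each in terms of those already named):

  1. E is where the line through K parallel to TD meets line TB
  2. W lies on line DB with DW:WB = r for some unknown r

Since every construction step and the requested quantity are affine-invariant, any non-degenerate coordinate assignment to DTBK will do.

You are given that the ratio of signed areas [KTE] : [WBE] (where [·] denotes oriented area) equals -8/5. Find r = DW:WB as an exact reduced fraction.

r = 1/5

Work in coordinates with D = (0, 0), T = (1, 0), B = (0, 1), K = (-2, 4).
1. E is where the line through K parallel to TD meets line TB ⇒ E = (-3, 4)
2. With DW:WB = r, write λ = r/(r+1) so W = D + λ·(B−D); W is affine-linear in λ
Every point depending on W is an affine combination of W and λ-independent points, so each such coordinate is linear in λ; the λ² term in each signed area is a multiple of (B−D)×(B−D) = 0, so 2·[KTE] and 2·[WBE] are each linear in λ. Evaluating at λ=0 and λ=1:
  2·[KTE] = -4,   2·[WBE] = -3·λ + 3
So [KTE]:[WBE] = (-4) / (-3·λ + 3). Setting this equal to -8/5:
  -4 = -8/5·(-3·λ + 3)  ⇒  λ = 1/6
Then r = λ/(1−λ) = (1/6)/(5/6) = 1/5. Check: with r = 1/5, W = (0, 1/6) and [KTE]:[WBE] = -8/5 as required.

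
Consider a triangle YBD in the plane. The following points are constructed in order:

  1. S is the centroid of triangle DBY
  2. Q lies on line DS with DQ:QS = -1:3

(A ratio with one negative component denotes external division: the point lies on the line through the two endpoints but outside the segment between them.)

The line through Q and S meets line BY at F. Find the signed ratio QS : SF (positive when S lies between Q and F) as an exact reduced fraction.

QS:SF = 3

Assign Y = (0, 0), B = (1, 0), D = (0, 1) — the answer is frame-independent, so this choice is without loss of generality.
1. S is the centroid of triangle DBY ⇒ S = (1/3, 1/3)
2. Q lies on line DS with DQ:QS = -1:3 ⇒ Q = (-1/6, 4/3)
line QS meets BY at F = (1/2, 0)
S = Q + t·(F−Q) with t = 3/4, so QS:SF = 3/4:1/4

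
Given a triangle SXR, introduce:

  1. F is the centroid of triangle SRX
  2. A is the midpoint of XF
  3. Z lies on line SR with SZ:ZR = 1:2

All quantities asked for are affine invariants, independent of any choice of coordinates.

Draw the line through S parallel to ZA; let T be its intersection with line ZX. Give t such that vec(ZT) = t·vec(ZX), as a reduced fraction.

Assign S = (0, 0), X = (1, 0), R = (0, 1) — the answer is frame-independent, so this choice is without loss of generality.
1. F is the centroid of triangle SRX ⇒ F = (1/3, 1/3)
2. A is the midpoint of XF ⇒ A = (2/3, 1/6)
3. Z lies on line SR with SZ:ZR = 1:2 ⇒ Z = (0, 1/3)
through S parallel to ZA: direction (2/3, -1/6); meets ZX at T = (4, -1)
T = Z + t·(X−Z) with t = 4

t = 4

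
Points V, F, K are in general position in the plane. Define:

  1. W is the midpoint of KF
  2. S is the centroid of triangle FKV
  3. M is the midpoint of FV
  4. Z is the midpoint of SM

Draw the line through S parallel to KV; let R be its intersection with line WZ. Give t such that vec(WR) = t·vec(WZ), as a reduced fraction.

Assign V = (0, 0), F = (1, 0), K = (0, 1) — the answer is frame-independent, so this choice is without loss of generality.
1. W is the midpoint of KF ⇒ W = (1/2, 1/2)
2. S is the centroid of triangle FKV ⇒ S = (1/3, 1/3)
3. M is the midpoint of FV ⇒ M = (1/2, 0)
4. Z is the midpoint of SM ⇒ Z = (5/12, 1/6)
through S parallel to KV: direction (0, -1); meets WZ at R = (1/3, -1/6)
R = W + t·(Z−W) with t = 2

t = 2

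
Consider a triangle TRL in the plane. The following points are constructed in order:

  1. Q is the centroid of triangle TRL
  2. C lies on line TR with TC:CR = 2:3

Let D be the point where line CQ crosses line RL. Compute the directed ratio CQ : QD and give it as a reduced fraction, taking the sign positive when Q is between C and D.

Set T = (0, 0), R = (1, 0), L = (0, 1); any affine frame gives the same invariant.
1. Q is the centroid of triangle TRL ⇒ Q = (1/3, 1/3)
2. C lies on line TR with TC:CR = 2:3 ⇒ C = (2/5, 0)
line CQ meets RL at D = (1/4, 3/4)
Q = C + t·(D−C) with t = 4/9, so CQ:QD = 4/9:5/9

CQ:QD = 4/5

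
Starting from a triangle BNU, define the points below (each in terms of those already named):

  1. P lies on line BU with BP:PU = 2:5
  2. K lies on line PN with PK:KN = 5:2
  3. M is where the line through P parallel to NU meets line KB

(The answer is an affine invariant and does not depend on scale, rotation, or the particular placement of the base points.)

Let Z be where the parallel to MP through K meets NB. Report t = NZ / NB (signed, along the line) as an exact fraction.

t = 10/49

Choose coordinates B = (0, 0), N = (1, 0), U = (0, 1).
1. P lies on line BU with BP:PU = 2:5 ⇒ P = (0, 2/7)
2. K lies on line PN with PK:KN = 5:2 ⇒ K = (5/7, 4/49)
3. M is where the line through P parallel to NU meets line KB ⇒ M = (10/39, 8/273)
through K parallel to MP: direction (-10/39, 10/39); meets NB at Z = (39/49, 0)
Z = N + t·(B−N) with t = 10/49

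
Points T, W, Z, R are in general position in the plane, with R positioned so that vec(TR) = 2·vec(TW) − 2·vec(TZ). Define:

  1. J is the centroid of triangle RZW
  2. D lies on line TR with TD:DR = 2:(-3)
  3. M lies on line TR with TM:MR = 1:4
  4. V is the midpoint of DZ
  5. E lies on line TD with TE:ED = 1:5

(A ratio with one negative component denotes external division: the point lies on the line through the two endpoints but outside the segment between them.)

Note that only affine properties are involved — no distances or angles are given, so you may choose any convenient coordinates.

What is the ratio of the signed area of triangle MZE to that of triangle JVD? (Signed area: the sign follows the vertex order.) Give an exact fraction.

Choose coordinates T = (0, 0), W = (1, 0), Z = (0, 1), R = (2, -2).
1. J is the centroid of triangle RZW ⇒ J = (1, -1/3)
2. D lies on line TR with TD:DR = 2:(-3) ⇒ D = (-4, 4)
3. M lies on line TR with TM:MR = 1:4 ⇒ M = (2/5, -2/5)
4. V is the midpoint of DZ ⇒ V = (-2, 5/2)
5. E lies on line TD with TE:ED = 1:5 ⇒ E = (-2/3, 2/3)
2·[MZE] = 16/15, 2·[JVD] = 7/6
[MZE]:[JVD] = 16/15:7/6 = 32/35

[MZE]:[JVD] = 32/35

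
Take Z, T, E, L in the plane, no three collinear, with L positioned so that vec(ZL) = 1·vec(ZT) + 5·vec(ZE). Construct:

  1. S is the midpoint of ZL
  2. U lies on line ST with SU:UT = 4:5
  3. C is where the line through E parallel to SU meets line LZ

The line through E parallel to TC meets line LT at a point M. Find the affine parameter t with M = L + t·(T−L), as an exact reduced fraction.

t = 41/45

Choose coordinates Z = (0, 0), T = (1, 0), E = (0, 1), L = (1, 5).
1. S is the midpoint of ZL ⇒ S = (1/2, 5/2)
2. U lies on line ST with SU:UT = 4:5 ⇒ U = (13/18, 25/18)
3. C is where the line through E parallel to SU meets line LZ ⇒ C = (1/10, 1/2)
through E parallel to TC: direction (-9/10, 1/2); meets LT at M = (1, 4/9)
M = L + t·(T−L) with t = 41/45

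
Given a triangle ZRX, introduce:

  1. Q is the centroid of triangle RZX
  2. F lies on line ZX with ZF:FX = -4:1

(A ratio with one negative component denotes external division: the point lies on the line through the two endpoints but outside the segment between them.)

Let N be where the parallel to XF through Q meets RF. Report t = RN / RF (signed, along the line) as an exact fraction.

Work in coordinates with Z = (0, 0), R = (1, 0), X = (0, 1).
1. Q is the centroid of triangle RZX ⇒ Q = (1/3, 1/3)
2. F lies on line ZX with ZF:FX = -4:1 ⇒ F = (0, 4/3)
through Q parallel to XF: direction (0, 1/3); meets RF at N = (1/3, 8/9)
N = R + t·(F−R) with t = 2/3

t = 2/3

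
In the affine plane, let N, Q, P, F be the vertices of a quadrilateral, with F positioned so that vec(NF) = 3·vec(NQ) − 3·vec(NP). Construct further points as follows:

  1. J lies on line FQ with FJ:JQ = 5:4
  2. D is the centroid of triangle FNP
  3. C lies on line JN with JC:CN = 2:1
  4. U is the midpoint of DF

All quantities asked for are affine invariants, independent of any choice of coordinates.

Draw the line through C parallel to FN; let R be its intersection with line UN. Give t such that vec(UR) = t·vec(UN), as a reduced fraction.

Assign N = (0, 0), Q = (1, 0), P = (0, 1), F = (3, -3) — the answer is frame-independent, so this choice is without loss of generality.
1. J lies on line FQ with FJ:JQ = 5:4 ⇒ J = (17/9, -4/3)
2. D is the centroid of triangle FNP ⇒ D = (1, -2/3)
3. C lies on line JN with JC:CN = 2:1 ⇒ C = (17/27, -4/9)
4. U is the midpoint of DF ⇒ U = (2, -11/6)
through C parallel to FN: direction (-3, 3); meets UN at R = (20/9, -55/27)
R = U + t·(N−U) with t = -1/9

t = -1/9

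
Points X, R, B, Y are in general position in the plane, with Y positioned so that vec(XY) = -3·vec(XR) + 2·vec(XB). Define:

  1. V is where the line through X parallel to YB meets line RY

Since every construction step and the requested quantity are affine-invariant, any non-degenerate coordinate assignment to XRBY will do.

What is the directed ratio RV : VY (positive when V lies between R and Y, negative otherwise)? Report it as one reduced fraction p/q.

RV:VY = -1/3

Work in coordinates with X = (0, 0), R = (1, 0), B = (0, 1), Y = (-3, 2).
1. V is where the line through X parallel to YB meets line RY ⇒ V = (3, -1)
V = R + t·(Y−R) with t = -1/2, so RV:VY = t:(1−t) = -1/2:3/2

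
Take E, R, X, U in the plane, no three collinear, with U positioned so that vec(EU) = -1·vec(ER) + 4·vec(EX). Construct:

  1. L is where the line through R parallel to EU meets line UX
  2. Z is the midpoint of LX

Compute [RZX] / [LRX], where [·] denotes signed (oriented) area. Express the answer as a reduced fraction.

Set E = (0, 0), R = (1, 0), X = (0, 1), U = (-1, 4); any affine frame gives the same invariant.
1. L is where the line through R parallel to EU meets line UX ⇒ L = (3, -8)
2. Z is the midpoint of LX ⇒ Z = (3/2, -7/2)
2·[RZX] = -3, 2·[LRX] = 6
[RZX]:[LRX] = -3:6 = -1/2

[RZX]:[LRX] = -1/2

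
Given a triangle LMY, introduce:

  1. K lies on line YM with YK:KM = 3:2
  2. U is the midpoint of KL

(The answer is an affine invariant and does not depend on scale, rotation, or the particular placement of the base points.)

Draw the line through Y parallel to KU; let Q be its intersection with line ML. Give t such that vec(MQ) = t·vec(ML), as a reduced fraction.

Choose coordinates L = (0, 0), M = (1, 0), Y = (0, 1).
1. K lies on line YM with YK:KM = 3:2 ⇒ K = (3/5, 2/5)
2. U is the midpoint of KL ⇒ U = (3/10, 1/5)
through Y parallel to KU: direction (-3/10, -1/5); meets ML at Q = (-3/2, 0)
Q = M + t·(L−M) with t = 5/2

t = 5/2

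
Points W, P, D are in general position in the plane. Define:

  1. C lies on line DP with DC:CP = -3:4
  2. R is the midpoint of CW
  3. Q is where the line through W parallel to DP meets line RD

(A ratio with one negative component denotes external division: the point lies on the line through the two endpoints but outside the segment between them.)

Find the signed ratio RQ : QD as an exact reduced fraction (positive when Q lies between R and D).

Assign W = (0, 0), P = (1, 0), D = (0, 1) — the answer is frame-independent, so this choice is without loss of generality.
1. C lies on line DP with DC:CP = -3:4 ⇒ C = (-3, 4)
2. R is the midpoint of CW ⇒ R = (-3/2, 2)
3. Q is where the line through W parallel to DP meets line RD ⇒ Q = (-3, 3)
Q = R + t·(D−R) with t = -1, so RQ:QD = t:(1−t) = -1:2

RQ:QD = -1/2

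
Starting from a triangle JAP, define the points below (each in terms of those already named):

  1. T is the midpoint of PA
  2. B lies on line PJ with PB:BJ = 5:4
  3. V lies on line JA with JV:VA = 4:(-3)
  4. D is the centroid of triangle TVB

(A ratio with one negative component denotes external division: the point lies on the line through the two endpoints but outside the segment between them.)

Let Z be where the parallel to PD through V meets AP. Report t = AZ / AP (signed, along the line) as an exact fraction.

Assign J = (0, 0), A = (1, 0), P = (0, 1) — the answer is frame-independent, so this choice is without loss of generality.
1. T is the midpoint of PA ⇒ T = (1/2, 1/2)
2. B lies on line PJ with PB:BJ = 5:4 ⇒ B = (0, 4/9)
3. V lies on line JA with JV:VA = 4:(-3) ⇒ V = (4, 0)
4. D is the centroid of triangle TVB ⇒ D = (3/2, 17/54)
through V parallel to PD: direction (3/2, -37/54); meets AP at Z = (-67/44, 111/44)
Z = A + t·(P−A) with t = 111/44

t = 111/44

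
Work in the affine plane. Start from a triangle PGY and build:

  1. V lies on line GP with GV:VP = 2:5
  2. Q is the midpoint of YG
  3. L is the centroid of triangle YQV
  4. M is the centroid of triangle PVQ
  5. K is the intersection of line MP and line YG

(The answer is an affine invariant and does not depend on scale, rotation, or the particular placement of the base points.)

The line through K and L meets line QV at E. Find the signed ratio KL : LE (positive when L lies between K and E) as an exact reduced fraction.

Choose coordinates P = (0, 0), G = (1, 0), Y = (0, 1).
1. V lies on line GP with GV:VP = 2:5 ⇒ V = (5/7, 0)
2. Q is the midpoint of YG ⇒ Q = (1/2, 1/2)
3. L is the centroid of triangle YQV ⇒ L = (17/42, 1/2)
4. M is the centroid of triangle PVQ ⇒ M = (17/42, 1/6)
5. K is the intersection of line MP and line YG ⇒ K = (17/24, 7/24)
line KL meets QV at E = (34/63, 11/27)
L = K + t·(E−K) with t = 9/5, so KL:LE = 9/5:-4/5

KL:LE = -9/4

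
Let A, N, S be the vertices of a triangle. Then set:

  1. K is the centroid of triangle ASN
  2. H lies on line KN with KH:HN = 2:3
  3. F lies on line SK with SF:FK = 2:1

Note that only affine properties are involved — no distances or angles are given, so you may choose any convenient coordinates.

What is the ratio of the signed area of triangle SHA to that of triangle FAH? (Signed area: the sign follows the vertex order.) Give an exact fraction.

Set A = (0, 0), N = (1, 0), S = (0, 1); any affine frame gives the same invariant.
1. K is the centroid of triangle ASN ⇒ K = (1/3, 1/3)
2. H lies on line KN with KH:HN = 2:3 ⇒ H = (3/5, 1/5)
3. F lies on line SK with SF:FK = 2:1 ⇒ F = (2/9, 5/9)
2·[SHA] = -3/5, 2·[FAH] = 13/45
[SHA]:[FAH] = -3/5:13/45 = -27/13

[SHA]:[FAH] = -27/13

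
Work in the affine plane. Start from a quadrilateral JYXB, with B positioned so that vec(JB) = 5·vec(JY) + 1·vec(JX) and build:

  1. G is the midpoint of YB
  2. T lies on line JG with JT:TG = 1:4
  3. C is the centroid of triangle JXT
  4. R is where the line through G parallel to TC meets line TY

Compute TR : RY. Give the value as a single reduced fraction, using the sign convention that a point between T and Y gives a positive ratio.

Set J = (0, 0), Y = (1, 0), X = (0, 1), B = (5, 1); any affine frame gives the same invariant.
1. G is the midpoint of YB ⇒ G = (3, 1/2)
2. T lies on line JG with JT:TG = 1:4 ⇒ T = (3/5, 1/10)
3. C is the centroid of triangle JXT ⇒ C = (1/5, 11/30)
4. R is where the line through G parallel to TC meets line TY ⇒ R = (27/5, -11/10)
R = T + t·(Y−T) with t = 12, so TR:RY = t:(1−t) = 12:-11

TR:RY = -12/11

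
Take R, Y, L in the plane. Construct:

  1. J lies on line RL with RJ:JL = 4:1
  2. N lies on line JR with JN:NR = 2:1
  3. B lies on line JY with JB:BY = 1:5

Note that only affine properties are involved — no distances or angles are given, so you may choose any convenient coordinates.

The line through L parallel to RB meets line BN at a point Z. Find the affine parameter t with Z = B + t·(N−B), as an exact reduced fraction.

t = 15/4

Choose coordinates R = (0, 0), Y = (1, 0), L = (0, 1).
1. J lies on line RL with RJ:JL = 4:1 ⇒ J = (0, 4/5)
2. N lies on line JR with JN:NR = 2:1 ⇒ N = (0, 4/15)
3. B lies on line JY with JB:BY = 1:5 ⇒ B = (1/6, 2/3)
through L parallel to RB: direction (1/6, 2/3); meets BN at Z = (-11/24, -5/6)
Z = B + t·(N−B) with t = 15/4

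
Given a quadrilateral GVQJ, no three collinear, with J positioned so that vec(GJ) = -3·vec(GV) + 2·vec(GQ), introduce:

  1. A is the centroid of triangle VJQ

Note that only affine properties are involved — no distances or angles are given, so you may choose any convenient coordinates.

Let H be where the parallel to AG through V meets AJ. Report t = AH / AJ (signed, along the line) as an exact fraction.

t = -3/5

Choose coordinates G = (0, 0), V = (1, 0), Q = (0, 1), J = (-3, 2).
1. A is the centroid of triangle VJQ ⇒ A = (-2/3, 1)
through V parallel to AG: direction (2/3, -1); meets AJ at H = (11/15, 2/5)
H = A + t·(J−A) with t = -3/5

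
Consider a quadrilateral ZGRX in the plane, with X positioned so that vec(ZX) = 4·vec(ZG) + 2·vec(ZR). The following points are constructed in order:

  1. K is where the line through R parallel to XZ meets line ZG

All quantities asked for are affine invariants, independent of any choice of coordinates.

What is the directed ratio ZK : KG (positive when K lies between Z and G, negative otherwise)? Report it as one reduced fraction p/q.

ZK:KG = -2/3

Assign Z = (0, 0), G = (1, 0), R = (0, 1), X = (4, 2) — the answer is frame-independent, so this choice is without loss of generality.
1. K is where the line through R parallel to XZ meets line ZG ⇒ K = (-2, 0)
K = Z + t·(G−Z) with t = -2, so ZK:KG = t:(1−t) = -2:3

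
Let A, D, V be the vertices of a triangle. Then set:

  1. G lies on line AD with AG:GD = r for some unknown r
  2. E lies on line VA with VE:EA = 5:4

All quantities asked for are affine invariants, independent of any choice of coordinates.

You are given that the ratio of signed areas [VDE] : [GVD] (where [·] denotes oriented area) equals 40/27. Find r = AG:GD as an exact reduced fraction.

Work in coordinates with A = (0, 0), D = (1, 0), V = (0, 1).
1. With AG:GD = r, write λ = r/(r+1) so G = A + λ·(D−A); G is affine-linear in λ
2. E lies on line VA with VE:EA = 5:4 ⇒ E = (0, 4/9)
Every point depending on G is an affine combination of G and λ-independent points, so each such coordinate is linear in λ; the λ² term in each signed area is a multiple of (D−A)×(D−A) = 0, so 2·[VDE] and 2·[GVD] are each linear in λ. Evaluating at λ=0 and λ=1:
  2·[VDE] = -5/9,   2·[GVD] = λ − 1
So [VDE]:[GVD] = (-5/9) / (λ − 1). Setting this equal to 40/27:
  -5/9 = 40/27·(λ − 1)  ⇒  λ = 5/8
Then r = λ/(1−λ) = (5/8)/(3/8) = 5/3. Check: with r = 5/3, G = (5/8, 0) and [VDE]:[GVD] = 40/27 as required.

r = 5/3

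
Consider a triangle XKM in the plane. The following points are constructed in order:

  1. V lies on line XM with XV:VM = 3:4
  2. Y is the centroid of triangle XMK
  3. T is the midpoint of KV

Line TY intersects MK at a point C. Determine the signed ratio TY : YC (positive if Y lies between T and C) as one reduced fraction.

Work in coordinates with X = (0, 0), K = (1, 0), M = (0, 1).
1. V lies on line XM with XV:VM = 3:4 ⇒ V = (0, 3/7)
2. Y is the centroid of triangle XMK ⇒ Y = (1/3, 1/3)
3. T is the midpoint of KV ⇒ T = (1/2, 3/14)
line TY meets MK at C = (3/2, -1/2)
Y = T + t·(C−T) with t = -1/6, so TY:YC = -1/6:7/6

TY:YC = -1/7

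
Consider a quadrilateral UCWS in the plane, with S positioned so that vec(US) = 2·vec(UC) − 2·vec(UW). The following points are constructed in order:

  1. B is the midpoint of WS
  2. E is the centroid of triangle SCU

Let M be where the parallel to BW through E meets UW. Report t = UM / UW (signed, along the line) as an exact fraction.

t = 5/6

Assign U = (0, 0), C = (1, 0), W = (0, 1), S = (2, -2) — the answer is frame-independent, so this choice is without loss of generality.
1. B is the midpoint of WS ⇒ B = (1, -1/2)
2. E is the centroid of triangle SCU ⇒ E = (1, -2/3)
through E parallel to BW: direction (-1, 3/2); meets UW at M = (0, 5/6)
M = U + t·(W−U) with t = 5/6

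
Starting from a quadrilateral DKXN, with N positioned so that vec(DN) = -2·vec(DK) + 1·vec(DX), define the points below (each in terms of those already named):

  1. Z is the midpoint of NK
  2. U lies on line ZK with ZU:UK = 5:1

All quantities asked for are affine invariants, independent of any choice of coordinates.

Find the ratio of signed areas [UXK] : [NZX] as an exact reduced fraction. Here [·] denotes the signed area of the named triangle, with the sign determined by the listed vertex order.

[UXK]:[NZX] = -1/6

Choose coordinates D = (0, 0), K = (1, 0), X = (0, 1), N = (-2, 1).
1. Z is the midpoint of NK ⇒ Z = (-1/2, 1/2)
2. U lies on line ZK with ZU:UK = 5:1 ⇒ U = (3/4, 1/12)
2·[UXK] = -1/6, 2·[NZX] = 1
[UXK]:[NZX] = -1/6:1 = -1/6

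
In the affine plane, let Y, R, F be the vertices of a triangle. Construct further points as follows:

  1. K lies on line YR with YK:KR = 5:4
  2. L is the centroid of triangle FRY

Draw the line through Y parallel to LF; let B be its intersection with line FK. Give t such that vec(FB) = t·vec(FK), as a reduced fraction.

t = -9

Assign Y = (0, 0), R = (1, 0), F = (0, 1) — the answer is frame-independent, so this choice is without loss of generality.
1. K lies on line YR with YK:KR = 5:4 ⇒ K = (5/9, 0)
2. L is the centroid of triangle FRY ⇒ L = (1/3, 1/3)
through Y parallel to LF: direction (-1/3, 2/3); meets FK at B = (-5, 10)
B = F + t·(K−F) with t = -9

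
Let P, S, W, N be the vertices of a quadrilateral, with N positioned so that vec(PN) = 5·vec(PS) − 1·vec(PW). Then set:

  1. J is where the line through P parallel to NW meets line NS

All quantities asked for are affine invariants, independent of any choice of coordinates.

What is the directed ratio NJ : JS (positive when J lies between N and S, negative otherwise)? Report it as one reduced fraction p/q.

Choose coordinates P = (0, 0), S = (1, 0), W = (0, 1), N = (5, -1).
1. J is where the line through P parallel to NW meets line NS ⇒ J = (-5/3, 2/3)
J = N + t·(S−N) with t = 5/3, so NJ:JS = t:(1−t) = 5/3:-2/3

NJ:JS = -5/2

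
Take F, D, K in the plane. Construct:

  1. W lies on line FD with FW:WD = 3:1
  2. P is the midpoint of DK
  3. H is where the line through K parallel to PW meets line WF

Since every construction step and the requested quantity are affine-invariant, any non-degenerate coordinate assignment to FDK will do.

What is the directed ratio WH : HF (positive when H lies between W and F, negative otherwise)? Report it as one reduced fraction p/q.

WH:HF = 1/2

Set F = (0, 0), D = (1, 0), K = (0, 1); any affine frame gives the same invariant.
1. W lies on line FD with FW:WD = 3:1 ⇒ W = (3/4, 0)
2. P is the midpoint of DK ⇒ P = (1/2, 1/2)
3. H is where the line through K parallel to PW meets line WF ⇒ H = (1/2, 0)
H = W + t·(F−W) with t = 1/3, so WH:HF = t:(1−t) = 1/3:2/3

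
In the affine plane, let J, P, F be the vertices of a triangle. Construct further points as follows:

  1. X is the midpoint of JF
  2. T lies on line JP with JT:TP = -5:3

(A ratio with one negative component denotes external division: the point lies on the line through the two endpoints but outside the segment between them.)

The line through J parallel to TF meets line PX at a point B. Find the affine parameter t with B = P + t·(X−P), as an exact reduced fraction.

t = -4

Assign J = (0, 0), P = (1, 0), F = (0, 1) — the answer is frame-independent, so this choice is without loss of generality.
1. X is the midpoint of JF ⇒ X = (0, 1/2)
2. T lies on line JP with JT:TP = -5:3 ⇒ T = (5/2, 0)
through J parallel to TF: direction (-5/2, 1); meets PX at B = (5, -2)
B = P + t·(X−P) with t = -4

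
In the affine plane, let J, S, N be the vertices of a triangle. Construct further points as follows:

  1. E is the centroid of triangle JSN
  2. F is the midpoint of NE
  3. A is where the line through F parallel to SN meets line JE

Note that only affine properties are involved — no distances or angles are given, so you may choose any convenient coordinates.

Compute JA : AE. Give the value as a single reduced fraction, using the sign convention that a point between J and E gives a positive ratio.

JA:AE = -5

Set J = (0, 0), S = (1, 0), N = (0, 1); any affine frame gives the same invariant.
1. E is the centroid of triangle JSN ⇒ E = (1/3, 1/3)
2. F is the midpoint of NE ⇒ F = (1/6, 2/3)
3. A is where the line through F parallel to SN meets line JE ⇒ A = (5/12, 5/12)
A = J + t·(E−J) with t = 5/4, so JA:AE = t:(1−t) = 5/4:-1/4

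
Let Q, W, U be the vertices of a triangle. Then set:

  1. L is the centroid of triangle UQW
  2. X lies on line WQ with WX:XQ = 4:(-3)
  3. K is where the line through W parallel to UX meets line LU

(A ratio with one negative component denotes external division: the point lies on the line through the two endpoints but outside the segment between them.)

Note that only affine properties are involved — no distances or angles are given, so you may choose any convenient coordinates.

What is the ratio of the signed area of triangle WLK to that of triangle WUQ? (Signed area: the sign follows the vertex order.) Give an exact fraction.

Work in coordinates with Q = (0, 0), W = (1, 0), U = (0, 1).
1. L is the centroid of triangle UQW ⇒ L = (1/3, 1/3)
2. X lies on line WQ with WX:XQ = 4:(-3) ⇒ X = (-3, 0)
3. K is where the line through W parallel to UX meets line LU ⇒ K = (4/7, -1/7)
2·[WLK] = 5/21, 2·[WUQ] = 1
[WLK]:[WUQ] = 5/21:1 = 5/21

[WLK]:[WUQ] = 5/21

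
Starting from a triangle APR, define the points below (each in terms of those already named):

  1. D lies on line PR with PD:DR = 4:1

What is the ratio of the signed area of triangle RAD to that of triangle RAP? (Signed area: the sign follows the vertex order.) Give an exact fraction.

[RAD]:[RAP] = 1/5

Work in coordinates with A = (0, 0), P = (1, 0), R = (0, 1).
1. D lies on line PR with PD:DR = 4:1 ⇒ D = (1/5, 4/5)
2·[RAD] = 1/5, 2·[RAP] = 1
[RAD]:[RAP] = 1/5:1 = 1/5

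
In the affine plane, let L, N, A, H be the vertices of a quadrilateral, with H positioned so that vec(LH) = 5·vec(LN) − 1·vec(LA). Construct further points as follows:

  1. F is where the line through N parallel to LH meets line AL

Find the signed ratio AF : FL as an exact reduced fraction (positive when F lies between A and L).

Work in coordinates with L = (0, 0), N = (1, 0), A = (0, 1), H = (5, -1).
1. F is where the line through N parallel to LH meets line AL ⇒ F = (0, 1/5)
F = A + t·(L−A) with t = 4/5, so AF:FL = t:(1−t) = 4/5:1/5

AF:FL = 4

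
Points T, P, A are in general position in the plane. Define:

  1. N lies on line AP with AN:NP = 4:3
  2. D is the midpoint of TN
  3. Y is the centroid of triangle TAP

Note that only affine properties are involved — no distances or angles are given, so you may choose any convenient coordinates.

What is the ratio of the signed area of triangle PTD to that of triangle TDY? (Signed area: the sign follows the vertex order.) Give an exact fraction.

Choose coordinates T = (0, 0), P = (1, 0), A = (0, 1).
1. N lies on line AP with AN:NP = 4:3 ⇒ N = (4/7, 3/7)
2. D is the midpoint of TN ⇒ D = (2/7, 3/14)
3. Y is the centroid of triangle TAP ⇒ Y = (1/3, 1/3)
2·[PTD] = -3/14, 2·[TDY] = 1/42
[PTD]:[TDY] = -3/14:1/42 = -9

[PTD]:[TDY] = -9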